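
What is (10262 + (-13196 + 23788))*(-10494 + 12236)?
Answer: 36327668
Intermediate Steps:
(10262 + (-13196 + 23788))*(-10494 + 12236) = (10262 + 10592)*1742 = 20854*1742 = 36327668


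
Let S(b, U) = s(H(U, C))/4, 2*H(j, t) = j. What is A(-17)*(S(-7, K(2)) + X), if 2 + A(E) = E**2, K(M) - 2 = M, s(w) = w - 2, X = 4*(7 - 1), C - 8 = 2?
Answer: 6888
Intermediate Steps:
C = 10 (C = 8 + 2 = 10)
H(j, t) = j/2
X = 24 (X = 4*6 = 24)
s(w) = -2 + w
K(M) = 2 + M
S(b, U) = -1/2 + U/8 (S(b, U) = (-2 + U/2)/4 = (-2 + U/2)*(1/4) = -1/2 + U/8)
A(E) = -2 + E**2
A(-17)*(S(-7, K(2)) + X) = (-2 + (-17)**2)*((-1/2 + (2 + 2)/8) + 24) = (-2 + 289)*((-1/2 + (1/8)*4) + 24) = 287*((-1/2 + 1/2) + 24) = 287*(0 + 24) = 287*24 = 6888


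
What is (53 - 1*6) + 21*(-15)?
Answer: -268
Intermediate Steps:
(53 - 1*6) + 21*(-15) = (53 - 6) - 315 = 47 - 315 = -268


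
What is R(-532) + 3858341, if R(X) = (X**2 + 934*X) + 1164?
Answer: 3645641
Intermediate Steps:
R(X) = 1164 + X**2 + 934*X
R(-532) + 3858341 = (1164 + (-532)**2 + 934*(-532)) + 3858341 = (1164 + 283024 - 496888) + 3858341 = -212700 + 3858341 = 3645641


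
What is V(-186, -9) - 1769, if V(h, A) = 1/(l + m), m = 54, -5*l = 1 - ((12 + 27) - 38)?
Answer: -95525/54 ≈ -1769.0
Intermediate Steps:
l = 0 (l = -(1 - ((12 + 27) - 38))/5 = -(1 - (39 - 38))/5 = -(1 - 1*1)/5 = -(1 - 1)/5 = -⅕*0 = 0)
V(h, A) = 1/54 (V(h, A) = 1/(0 + 54) = 1/54)
V(-186, -9) - 1769 = 1/54 - 1769 = -95525/54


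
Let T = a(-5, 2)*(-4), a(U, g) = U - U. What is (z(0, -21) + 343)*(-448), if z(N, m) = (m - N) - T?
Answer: -144256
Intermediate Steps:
a(U, g) = 0
T = 0 (T = 0*(-4) = 0)
z(N, m) = m - N (z(N, m) = (m - N) - 1*0 = (m - N) + 0 = m - N)
(z(0, -21) + 343)*(-448) = ((-21 - 1*0) + 343)*(-448) = ((-21 + 0) + 343)*(-448) = (-21 + 343)*(-448) = 322*(-448) = -144256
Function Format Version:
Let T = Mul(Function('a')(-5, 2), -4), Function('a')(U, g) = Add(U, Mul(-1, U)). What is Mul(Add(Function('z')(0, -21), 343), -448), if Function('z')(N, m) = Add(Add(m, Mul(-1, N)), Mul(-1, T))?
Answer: -144256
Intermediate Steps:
Function('a')(U, g) = 0
T = 0 (T = Mul(0, -4) = 0)
Function('z')(N, m) = Add(m, Mul(-1, N)) (Function('z')(N, m) = Add(Add(m, Mul(-1, N)), Mul(-1, 0)) = Add(Add(m, Mul(-1, N)), 0) = Add(m, Mul(-1, N)))
Mul(Add(Function('z')(0, -21), 343), -448) = Mul(Add(Add(-21, Mul(-1, 0)), 343), -448) = Mul(Add(Add(-21, 0), 343), -448) = Mul(Add(-21, 343), -448) = Mul(322, -448) = -144256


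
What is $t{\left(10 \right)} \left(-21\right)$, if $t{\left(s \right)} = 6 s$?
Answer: $-1260$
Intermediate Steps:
$t{\left(10 \right)} \left(-21\right) = 6 \cdot 10 \left(-21\right) = 60 \left(-21\right) = -1260$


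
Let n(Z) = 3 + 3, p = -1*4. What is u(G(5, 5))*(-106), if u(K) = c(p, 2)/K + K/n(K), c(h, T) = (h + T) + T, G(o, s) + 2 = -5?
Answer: 371/3 ≈ 123.67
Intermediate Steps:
p = -4
G(o, s) = -7 (G(o, s) = -2 - 5 = -7)
n(Z) = 6
c(h, T) = h + 2*T (c(h, T) = (T + h) + T = h + 2*T)
u(K) = K/6 (u(K) = (-4 + 2*2)/K + K/6 = (-4 + 4)/K + K*(⅙) = 0/K + K/6 = 0 + K/6 = K/6)
u(G(5, 5))*(-106) = ((⅙)*(-7))*(-106) = -7/6*(-106) = 371/3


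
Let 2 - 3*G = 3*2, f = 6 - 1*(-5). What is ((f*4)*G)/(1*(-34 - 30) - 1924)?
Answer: 44/1491 ≈ 0.029510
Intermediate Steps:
f = 11 (f = 6 + 5 = 11)
G = -4/3 (G = ⅔ - 2 = -4/3 ≈ -1.3333)
((f*4)*G)/(1*(-34 - 30) - 1924) = ((11*4)*(-4/3))/(1*(-34 - 30) - 1924) = (44*(-4/3))/(1*(-64) - 1924) = -176/(3*(-64 - 1924)) = -176/3/(-1988) = -176/3*(-1/1988) = 44/1491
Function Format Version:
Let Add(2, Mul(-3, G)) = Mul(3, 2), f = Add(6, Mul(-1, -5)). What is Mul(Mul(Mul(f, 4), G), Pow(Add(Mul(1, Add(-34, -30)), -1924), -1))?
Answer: Rational(44, 1491) ≈ 0.029510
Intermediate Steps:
f = 11 (f = Add(6, 5) = 11)
G = Rational(-4, 3) (G = Add(Rational(2, 3), Mul(Rational(-1, 3), Mul(3, 2))) = Add(Rational(2, 3), Mul(Rational(-1, 3), 6)) = Add(Rational(2, 3), -2) = Rational(-4, 3) ≈ -1.3333)
Mul(Mul(Mul(f, 4), G), Pow(Add(Mul(1, Add(-34, -30)), -1924), -1)) = Mul(Mul(Mul(11, 4), Rational(-4, 3)), Pow(Add(Mul(1, Add(-34, -30)), -1924), -1)) = Mul(Mul(44, Rational(-4, 3)), Pow(Add(Mul(1, -64), -1924), -1)) = Mul(Rational(-176, 3), Pow(Add(-64, -1924), -1)) = Mul(Rational(-176, 3), Pow(-1988, -1)) = Mul(Rational(-176, 3), Rational(-1, 1988)) = Rational(44, 1491)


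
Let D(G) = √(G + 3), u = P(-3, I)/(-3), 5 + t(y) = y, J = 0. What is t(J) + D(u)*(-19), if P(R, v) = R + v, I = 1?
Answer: -5 - 19*√33/3 ≈ -41.382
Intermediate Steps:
t(y) = -5 + y
u = ⅔ (u = (-3 + 1)/(-3) = -2*(-⅓) = ⅔ ≈ 0.66667)
D(G) = √(3 + G)
t(J) + D(u)*(-19) = (-5 + 0) + √(3 + ⅔)*(-19) = -5 + √(11/3)*(-19) = -5 + (√33/3)*(-19) = -5 - 19*√33/3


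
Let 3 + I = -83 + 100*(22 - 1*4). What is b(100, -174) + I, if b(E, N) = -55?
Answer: 1659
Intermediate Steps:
I = 1714 (I = -3 + (-83 + 100*(22 - 1*4)) = -3 + (-83 + 100*(22 - 4)) = -3 + (-83 + 100*18) = -3 + (-83 + 1800) = -3 + 1717 = 1714)
b(100, -174) + I = -55 + 1714 = 1659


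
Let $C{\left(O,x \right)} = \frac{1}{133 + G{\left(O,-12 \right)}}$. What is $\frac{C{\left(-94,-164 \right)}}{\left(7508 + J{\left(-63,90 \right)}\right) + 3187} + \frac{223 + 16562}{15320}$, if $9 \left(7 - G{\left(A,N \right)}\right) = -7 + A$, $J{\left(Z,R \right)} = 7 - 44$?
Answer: $\frac{24347559321}{22222484216} \approx 1.0956$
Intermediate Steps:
$J{\left(Z,R \right)} = -37$ ($J{\left(Z,R \right)} = 7 - 44 = -37$)
$G{\left(A,N \right)} = \frac{70}{9} - \frac{A}{9}$ ($G{\left(A,N \right)} = 7 - \frac{-7 + A}{9} = 7 - \left(- \frac{7}{9} + \frac{A}{9}\right) = \frac{70}{9} - \frac{A}{9}$)
$C{\left(O,x \right)} = \frac{1}{\frac{1267}{9} - \frac{O}{9}}$ ($C{\left(O,x \right)} = \frac{1}{133 - \left(- \frac{70}{9} + \frac{O}{9}\right)} = \frac{1}{\frac{1267}{9} - \frac{O}{9}}$)
$\frac{C{\left(-94,-164 \right)}}{\left(7508 + J{\left(-63,90 \right)}\right) + 3187} + \frac{223 + 16562}{15320} = \frac{\left(-9\right) \frac{1}{-1267 - 94}}{\left(7508 - 37\right) + 3187} + \frac{223 + 16562}{15320} = \frac{\left(-9\right) \frac{1}{-1361}}{7471 + 3187} + 16785 \cdot \frac{1}{15320} = \frac{\left(-9\right) \left(- \frac{1}{1361}\right)}{10658} + \frac{3357}{3064} = \frac{9}{1361} \cdot \frac{1}{10658} + \frac{3357}{3064} = \frac{9}{14505538} + \frac{3357}{3064} = \frac{24347559321}{22222484216}$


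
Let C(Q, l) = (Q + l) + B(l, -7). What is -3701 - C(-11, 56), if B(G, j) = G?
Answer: -3802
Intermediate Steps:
C(Q, l) = Q + 2*l (C(Q, l) = (Q + l) + l = Q + 2*l)
-3701 - C(-11, 56) = -3701 - (-11 + 2*56) = -3701 - (-11 + 112) = -3701 - 1*101 = -3701 - 101 = -3802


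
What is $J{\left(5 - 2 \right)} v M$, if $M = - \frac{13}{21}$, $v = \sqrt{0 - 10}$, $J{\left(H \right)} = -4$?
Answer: $\frac{52 i \sqrt{10}}{21} \approx 7.8304 i$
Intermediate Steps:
$v = i \sqrt{10}$ ($v = \sqrt{-10} = i \sqrt{10} \approx 3.1623 i$)
$M = - \frac{13}{21}$ ($M = \left(-13\right) \frac{1}{21} = - \frac{13}{21} \approx -0.61905$)
$J{\left(5 - 2 \right)} v M = - 4 i \sqrt{10} \left(- \frac{13}{21}\right) = \frac{52 i \sqrt{10}}{21}$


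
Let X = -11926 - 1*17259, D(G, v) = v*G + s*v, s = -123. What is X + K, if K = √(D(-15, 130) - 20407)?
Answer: -29185 + I*√38347 ≈ -29185.0 + 195.82*I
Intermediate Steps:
D(G, v) = -123*v + G*v (D(G, v) = v*G - 123*v = G*v - 123*v = -123*v + G*v)
X = -29185 (X = -11926 - 17259 = -29185)
K = I*√38347 (K = √(130*(-123 - 15) - 20407) = √(130*(-138) - 20407) = √(-17940 - 20407) = √(-38347) = I*√38347 ≈ 195.82*I)
X + K = -29185 + I*√38347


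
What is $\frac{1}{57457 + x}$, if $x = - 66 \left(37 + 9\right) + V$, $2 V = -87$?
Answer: $\frac{2}{108755} \approx 1.839 \cdot 10^{-5}$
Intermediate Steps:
$V = - \frac{87}{2}$ ($V = \frac{1}{2} \left(-87\right) = - \frac{87}{2} \approx -43.5$)
$x = - \frac{6159}{2}$ ($x = - 66 \left(37 + 9\right) - \frac{87}{2} = \left(-66\right) 46 - \frac{87}{2} = -3036 - \frac{87}{2} = - \frac{6159}{2} \approx -3079.5$)
$\frac{1}{57457 + x} = \frac{1}{57457 - \frac{6159}{2}} = \frac{1}{\frac{108755}{2}} = \frac{2}{108755}$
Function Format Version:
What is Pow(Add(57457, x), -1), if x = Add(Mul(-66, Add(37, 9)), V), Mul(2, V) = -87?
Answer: Rational(2, 108755) ≈ 1.8390e-5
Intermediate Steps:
V = Rational(-87, 2) (V = Mul(Rational(1, 2), -87) = Rational(-87, 2) ≈ -43.500)
x = Rational(-6159, 2) (x = Add(Mul(-66, Add(37, 9)), Rational(-87, 2)) = Add(Mul(-66, 46), Rational(-87, 2)) = Add(-3036, Rational(-87, 2)) = Rational(-6159, 2) ≈ -3079.5)
Pow(Add(57457, x), -1) = Pow(Add(57457, Rational(-6159, 2)), -1) = Pow(Rational(108755, 2), -1) = Rational(2, 108755)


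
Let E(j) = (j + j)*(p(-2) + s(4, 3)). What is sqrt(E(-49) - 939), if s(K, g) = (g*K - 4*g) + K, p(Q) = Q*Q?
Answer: I*sqrt(1723) ≈ 41.509*I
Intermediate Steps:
p(Q) = Q**2
s(K, g) = K - 4*g + K*g (s(K, g) = (K*g - 4*g) + K = (-4*g + K*g) + K = K - 4*g + K*g)
E(j) = 16*j (E(j) = (j + j)*((-2)**2 + (4 - 4*3 + 4*3)) = (2*j)*(4 + (4 - 12 + 12)) = (2*j)*(4 + 4) = (2*j)*8 = 16*j)
sqrt(E(-49) - 939) = sqrt(16*(-49) - 939) = sqrt(-784 - 939) = sqrt(-1723) = I*sqrt(1723)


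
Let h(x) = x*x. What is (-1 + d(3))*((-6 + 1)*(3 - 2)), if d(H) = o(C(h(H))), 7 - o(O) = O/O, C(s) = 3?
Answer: -25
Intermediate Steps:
h(x) = x²
o(O) = 6 (o(O) = 7 - O/O = 7 - 1*1 = 7 - 1 = 6)
d(H) = 6
(-1 + d(3))*((-6 + 1)*(3 - 2)) = (-1 + 6)*((-6 + 1)*(3 - 2)) = 5*(-5*1) = 5*(-5) = -25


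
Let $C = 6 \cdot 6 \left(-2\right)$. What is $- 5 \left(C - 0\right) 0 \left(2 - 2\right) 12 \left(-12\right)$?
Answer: $0$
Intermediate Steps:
$C = -72$ ($C = 36 \left(-2\right) = -72$)
$- 5 \left(C - 0\right) 0 \left(2 - 2\right) 12 \left(-12\right) = - 5 \left(-72 - 0\right) 0 \left(2 - 2\right) 12 \left(-12\right) = - 5 \left(-72 + 0\right) 0 \cdot 0 \cdot 12 \left(-12\right) = \left(-5\right) \left(-72\right) 0 \cdot 12 \left(-12\right) = 360 \cdot 0 \cdot 12 \left(-12\right) = 0 \cdot 12 \left(-12\right) = 0 \left(-12\right) = 0$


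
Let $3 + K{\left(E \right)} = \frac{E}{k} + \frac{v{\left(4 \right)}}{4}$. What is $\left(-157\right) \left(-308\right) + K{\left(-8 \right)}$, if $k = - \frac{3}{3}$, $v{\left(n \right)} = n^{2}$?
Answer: $48365$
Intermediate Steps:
$k = -1$ ($k = \left(-3\right) \frac{1}{3} = -1$)
$K{\left(E \right)} = 1 - E$ ($K{\left(E \right)} = -3 + \left(\frac{E}{-1} + \frac{4^{2}}{4}\right) = -3 + \left(E \left(-1\right) + 16 \cdot \frac{1}{4}\right) = -3 - \left(-4 + E\right) = 1 - E$)
$\left(-157\right) \left(-308\right) + K{\left(-8 \right)} = \left(-157\right) \left(-308\right) + \left(1 - -8\right) = 48356 + \left(1 + 8\right) = 48356 + 9 = 48365$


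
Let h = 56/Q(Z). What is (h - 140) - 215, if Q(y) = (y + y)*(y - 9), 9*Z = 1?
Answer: -7667/20 ≈ -383.35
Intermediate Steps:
Z = ⅑ (Z = (⅑)*1 = ⅑ ≈ 0.11111)
Q(y) = 2*y*(-9 + y) (Q(y) = (2*y)*(-9 + y) = 2*y*(-9 + y))
h = -567/20 (h = 56/((2*(⅑)*(-9 + ⅑))) = 56/((2*(⅑)*(-80/9))) = 56/(-160/81) = 56*(-81/160) = -567/20 ≈ -28.350)
(h - 140) - 215 = (-567/20 - 140) - 215 = -3367/20 - 215 = -7667/20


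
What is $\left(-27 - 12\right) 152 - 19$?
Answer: $-5947$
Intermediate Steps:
$\left(-27 - 12\right) 152 - 19 = \left(-39\right) 152 - 19 = -5928 - 19 = -5947$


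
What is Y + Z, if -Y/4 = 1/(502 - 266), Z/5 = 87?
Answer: 25664/59 ≈ 434.98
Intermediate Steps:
Z = 435 (Z = 5*87 = 435)
Y = -1/59 (Y = -4/(502 - 266) = -4/236 = -4*1/236 = -1/59 ≈ -0.016949)
Y + Z = -1/59 + 435 = 25664/59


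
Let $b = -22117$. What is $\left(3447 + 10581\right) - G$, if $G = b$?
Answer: $36145$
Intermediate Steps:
$G = -22117$
$\left(3447 + 10581\right) - G = \left(3447 + 10581\right) - -22117 = 14028 + 22117 = 36145$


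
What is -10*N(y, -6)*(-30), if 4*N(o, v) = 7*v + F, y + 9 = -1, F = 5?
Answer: -2775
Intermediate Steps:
y = -10 (y = -9 - 1 = -10)
N(o, v) = 5/4 + 7*v/4 (N(o, v) = (7*v + 5)/4 = (5 + 7*v)/4 = 5/4 + 7*v/4)
-10*N(y, -6)*(-30) = -10*(5/4 + (7/4)*(-6))*(-30) = -10*(5/4 - 21/2)*(-30) = -10*(-37/4)*(-30) = (185/2)*(-30) = -2775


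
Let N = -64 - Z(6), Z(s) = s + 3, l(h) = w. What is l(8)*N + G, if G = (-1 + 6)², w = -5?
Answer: 390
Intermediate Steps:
l(h) = -5
Z(s) = 3 + s
N = -73 (N = -64 - (3 + 6) = -64 - 1*9 = -64 - 9 = -73)
G = 25 (G = 5² = 25)
l(8)*N + G = -5*(-73) + 25 = 365 + 25 = 390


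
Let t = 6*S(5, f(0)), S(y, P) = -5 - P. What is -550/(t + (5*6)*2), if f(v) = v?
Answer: -55/3 ≈ -18.333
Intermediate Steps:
t = -30 (t = 6*(-5 - 1*0) = 6*(-5 + 0) = 6*(-5) = -30)
-550/(t + (5*6)*2) = -550/(-30 + (5*6)*2) = -550/(-30 + 30*2) = -550/(-30 + 60) = -550/30 = -550*1/30 = -55/3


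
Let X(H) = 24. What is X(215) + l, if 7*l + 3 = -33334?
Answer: -33169/7 ≈ -4738.4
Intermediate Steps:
l = -33337/7 (l = -3/7 + (1/7)*(-33334) = -3/7 - 4762 = -33337/7 ≈ -4762.4)
X(215) + l = 24 - 33337/7 = -33169/7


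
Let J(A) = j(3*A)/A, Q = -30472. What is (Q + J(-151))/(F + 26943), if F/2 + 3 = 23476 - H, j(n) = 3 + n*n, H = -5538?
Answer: -4806484/12829715 ≈ -0.37464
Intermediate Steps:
j(n) = 3 + n**2
F = 58022 (F = -6 + 2*(23476 - 1*(-5538)) = -6 + 2*(23476 + 5538) = -6 + 2*29014 = -6 + 58028 = 58022)
J(A) = (3 + 9*A**2)/A (J(A) = (3 + (3*A)**2)/A = (3 + 9*A**2)/A)
(Q + J(-151))/(F + 26943) = (-30472 + (3/(-151) + 9*(-151)))/(58022 + 26943) = (-30472 + (3*(-1/151) - 1359))/84965 = (-30472 + (-3/151 - 1359))*(1/84965) = (-30472 - 205212/151)*(1/84965) = -4806484/151*1/84965 = -4806484/12829715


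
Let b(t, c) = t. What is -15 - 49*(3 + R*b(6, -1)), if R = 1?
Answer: -456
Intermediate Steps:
-15 - 49*(3 + R*b(6, -1)) = -15 - 49*(3 + 1*6) = -15 - 49*(3 + 6) = -15 - 49*9 = -15 - 441 = -456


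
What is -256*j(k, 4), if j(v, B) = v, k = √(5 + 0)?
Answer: -256*√5 ≈ -572.43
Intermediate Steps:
k = √5 ≈ 2.2361
-256*j(k, 4) = -256*√5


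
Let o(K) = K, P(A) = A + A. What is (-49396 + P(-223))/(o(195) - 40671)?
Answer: 8307/6746 ≈ 1.2314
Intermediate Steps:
P(A) = 2*A
(-49396 + P(-223))/(o(195) - 40671) = (-49396 + 2*(-223))/(195 - 40671) = (-49396 - 446)/(-40476) = -49842*(-1/40476) = 8307/6746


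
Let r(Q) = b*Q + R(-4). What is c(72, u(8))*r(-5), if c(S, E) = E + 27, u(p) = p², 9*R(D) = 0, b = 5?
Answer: -2275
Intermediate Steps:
R(D) = 0 (R(D) = (⅑)*0 = 0)
r(Q) = 5*Q (r(Q) = 5*Q + 0 = 5*Q)
c(S, E) = 27 + E
c(72, u(8))*r(-5) = (27 + 8²)*(5*(-5)) = (27 + 64)*(-25) = 91*(-25) = -2275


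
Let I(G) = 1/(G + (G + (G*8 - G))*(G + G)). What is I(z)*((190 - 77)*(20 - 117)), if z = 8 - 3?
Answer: -10961/405 ≈ -27.064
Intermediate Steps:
z = 5
I(G) = 1/(G + 16*G**2) (I(G) = 1/(G + (G + (8*G - G))*(2*G)) = 1/(G + (G + 7*G)*(2*G)) = 1/(G + (8*G)*(2*G)) = 1/(G + 16*G**2))
I(z)*((190 - 77)*(20 - 117)) = (1/(5*(1 + 16*5)))*((190 - 77)*(20 - 117)) = (1/(5*(1 + 80)))*(113*(-97)) = ((1/5)/81)*(-10961) = ((1/5)*(1/81))*(-10961) = (1/405)*(-10961) = -10961/405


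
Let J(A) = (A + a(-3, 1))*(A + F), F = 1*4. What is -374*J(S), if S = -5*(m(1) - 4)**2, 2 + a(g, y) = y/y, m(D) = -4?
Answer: -37937064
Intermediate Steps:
F = 4
a(g, y) = -1 (a(g, y) = -2 + y/y = -2 + 1 = -1)
S = -320 (S = -5*(-4 - 4)**2 = -5*(-8)**2 = -5*64 = -320)
J(A) = (-1 + A)*(4 + A) (J(A) = (A - 1)*(A + 4) = (-1 + A)*(4 + A))
-374*J(S) = -374*(-4 + (-320)**2 + 3*(-320)) = -374*(-4 + 102400 - 960) = -374*101436 = -37937064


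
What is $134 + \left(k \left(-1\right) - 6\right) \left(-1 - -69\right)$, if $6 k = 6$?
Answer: $-342$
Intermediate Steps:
$k = 1$ ($k = \frac{1}{6} \cdot 6 = 1$)
$134 + \left(k \left(-1\right) - 6\right) \left(-1 - -69\right) = 134 + \left(1 \left(-1\right) - 6\right) \left(-1 - -69\right) = 134 + \left(-1 - 6\right) \left(-1 + 69\right) = 134 - 476 = -342$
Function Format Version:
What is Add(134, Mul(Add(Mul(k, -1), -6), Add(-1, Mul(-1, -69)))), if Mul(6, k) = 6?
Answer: -342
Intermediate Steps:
k = 1 (k = Mul(Rational(1, 6), 6) = 1)
Add(134, Mul(Add(Mul(k, -1), -6), Add(-1, Mul(-1, -69)))) = Add(134, Mul(Add(Mul(1, -1), -6), Add(-1, Mul(-1, -69)))) = Add(134, Mul(Add(-1, -6), Add(-1, 69))) = Add(134, Mul(-7, 68)) = Add(134, -476) = -342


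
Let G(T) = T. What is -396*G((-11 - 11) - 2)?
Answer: 9504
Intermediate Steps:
-396*G((-11 - 11) - 2) = -396*((-11 - 11) - 2) = -396*(-22 - 2) = -396*(-24) = 9504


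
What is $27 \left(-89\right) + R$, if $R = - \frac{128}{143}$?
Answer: $- \frac{343757}{143} \approx -2403.9$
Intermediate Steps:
$R = - \frac{128}{143}$ ($R = \left(-128\right) \frac{1}{143} = - \frac{128}{143} \approx -0.89511$)
$27 \left(-89\right) + R = 27 \left(-89\right) - \frac{128}{143} = -2403 - \frac{128}{143} = - \frac{343757}{143}$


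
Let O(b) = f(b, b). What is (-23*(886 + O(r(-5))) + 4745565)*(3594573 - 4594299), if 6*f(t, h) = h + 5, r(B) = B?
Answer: -4723892298762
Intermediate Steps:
f(t, h) = ⅚ + h/6 (f(t, h) = (h + 5)/6 = (5 + h)/6 = ⅚ + h/6)
O(b) = ⅚ + b/6
(-23*(886 + O(r(-5))) + 4745565)*(3594573 - 4594299) = (-23*(886 + (⅚ + (⅙)*(-5))) + 4745565)*(3594573 - 4594299) = (-23*(886 + (⅚ - ⅚)) + 4745565)*(-999726) = (-23*(886 + 0) + 4745565)*(-999726) = (-23*886 + 4745565)*(-999726) = (-20378 + 4745565)*(-999726) = 4725187*(-999726) = -4723892298762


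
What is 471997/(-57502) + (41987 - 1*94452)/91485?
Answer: -9239497595/1052114094 ≈ -8.7818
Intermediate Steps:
471997/(-57502) + (41987 - 1*94452)/91485 = 471997*(-1/57502) + (41987 - 94452)*(1/91485) = -471997/57502 - 52465*1/91485 = -471997/57502 - 10493/18297 = -9239497595/1052114094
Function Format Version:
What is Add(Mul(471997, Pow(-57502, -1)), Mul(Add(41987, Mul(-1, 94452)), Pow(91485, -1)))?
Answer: Rational(-9239497595, 1052114094) ≈ -8.7818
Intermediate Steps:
Add(Mul(471997, Pow(-57502, -1)), Mul(Add(41987, Mul(-1, 94452)), Pow(91485, -1))) = Add(Mul(471997, Rational(-1, 57502)), Mul(Add(41987, -94452), Rational(1, 91485))) = Add(Rational(-471997, 57502), Mul(-52465, Rational(1, 91485))) = Add(Rational(-471997, 57502), Rational(-10493, 18297)) = Rational(-9239497595, 1052114094)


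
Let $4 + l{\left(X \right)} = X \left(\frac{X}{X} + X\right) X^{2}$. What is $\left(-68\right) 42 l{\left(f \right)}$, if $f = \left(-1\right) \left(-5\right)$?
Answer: $-2130576$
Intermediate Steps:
$f = 5$
$l{\left(X \right)} = -4 + X^{3} \left(1 + X\right)$ ($l{\left(X \right)} = -4 + X \left(\frac{X}{X} + X\right) X^{2} = -4 + X \left(1 + X\right) X^{2} = -4 + X^{3} \left(1 + X\right)$)
$\left(-68\right) 42 l{\left(f \right)} = \left(-68\right) 42 \left(-4 + 5^{3} + 5^{4}\right) = - 2856 \left(-4 + 125 + 625\right) = \left(-2856\right) 746 = -2130576$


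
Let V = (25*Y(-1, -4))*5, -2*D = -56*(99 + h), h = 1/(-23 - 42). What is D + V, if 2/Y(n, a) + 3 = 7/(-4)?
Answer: 3357888/1235 ≈ 2718.9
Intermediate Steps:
h = -1/65 (h = 1/(-65) = -1/65 ≈ -0.015385)
Y(n, a) = -8/19 (Y(n, a) = 2/(-3 + 7/(-4)) = 2/(-3 + 7*(-¼)) = 2/(-3 - 7/4) = 2/(-19/4) = 2*(-4/19) = -8/19)
D = 180152/65 (D = -(-28)*(99 - 1/65) = -(-28)*6434/65 = -½*(-360304/65) = 180152/65 ≈ 2771.6)
V = -1000/19 (V = (25*(-8/19))*5 = -200/19*5 = -1000/19 ≈ -52.632)
D + V = 180152/65 - 1000/19 = 3357888/1235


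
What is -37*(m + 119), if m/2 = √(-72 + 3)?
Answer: -4403 - 74*I*√69 ≈ -4403.0 - 614.69*I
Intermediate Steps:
m = 2*I*√69 (m = 2*√(-72 + 3) = 2*√(-69) = 2*(I*√69) = 2*I*√69 ≈ 16.613*I)
-37*(m + 119) = -37*(2*I*√69 + 119) = -37*(119 + 2*I*√69) = -4403 - 74*I*√69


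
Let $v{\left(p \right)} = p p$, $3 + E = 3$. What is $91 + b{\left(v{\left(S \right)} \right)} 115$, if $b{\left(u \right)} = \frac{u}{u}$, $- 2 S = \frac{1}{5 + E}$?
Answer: $206$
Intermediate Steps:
$E = 0$ ($E = -3 + 3 = 0$)
$S = - \frac{1}{10}$ ($S = - \frac{1}{2 \left(5 + 0\right)} = - \frac{1}{2 \cdot 5} = \left(- \frac{1}{2}\right) \frac{1}{5} = - \frac{1}{10} \approx -0.1$)
$v{\left(p \right)} = p^{2}$
$b{\left(u \right)} = 1$
$91 + b{\left(v{\left(S \right)} \right)} 115 = 91 + 1 \cdot 115 = 91 + 115 = 206$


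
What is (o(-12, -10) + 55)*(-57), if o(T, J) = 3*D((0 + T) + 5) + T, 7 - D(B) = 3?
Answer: -3135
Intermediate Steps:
D(B) = 4 (D(B) = 7 - 1*3 = 7 - 3 = 4)
o(T, J) = 12 + T (o(T, J) = 3*4 + T = 12 + T)
(o(-12, -10) + 55)*(-57) = ((12 - 12) + 55)*(-57) = (0 + 55)*(-57) = 55*(-57) = -3135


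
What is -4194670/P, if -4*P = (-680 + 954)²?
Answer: 4194670/18769 ≈ 223.49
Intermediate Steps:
P = -18769 (P = -(-680 + 954)²/4 = -¼*274² = -¼*75076 = -18769)
-4194670/P = -4194670/(-18769) = -4194670*(-1/18769) = 4194670/18769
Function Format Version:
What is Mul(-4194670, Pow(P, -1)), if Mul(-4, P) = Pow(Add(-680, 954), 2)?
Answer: Rational(4194670, 18769) ≈ 223.49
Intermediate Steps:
P = -18769 (P = Mul(Rational(-1, 4), Pow(Add(-680, 954), 2)) = Mul(Rational(-1, 4), Pow(274, 2)) = Mul(Rational(-1, 4), 75076) = -18769)
Mul(-4194670, Pow(P, -1)) = Mul(-4194670, Pow(-18769, -1)) = Mul(-4194670, Rational(-1, 18769)) = Rational(4194670, 18769)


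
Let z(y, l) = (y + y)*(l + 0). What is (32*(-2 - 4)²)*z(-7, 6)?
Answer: -96768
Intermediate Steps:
z(y, l) = 2*l*y (z(y, l) = (2*y)*l = 2*l*y)
(32*(-2 - 4)²)*z(-7, 6) = (32*(-2 - 4)²)*(2*6*(-7)) = (32*(-6)²)*(-84) = (32*36)*(-84) = 1152*(-84) = -96768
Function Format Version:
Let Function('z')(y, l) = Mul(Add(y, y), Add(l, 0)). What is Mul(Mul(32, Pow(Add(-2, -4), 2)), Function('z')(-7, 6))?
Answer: -96768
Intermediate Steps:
Function('z')(y, l) = Mul(2, l, y) (Function('z')(y, l) = Mul(Mul(2, y), l) = Mul(2, l, y))
Mul(Mul(32, Pow(Add(-2, -4), 2)), Function('z')(-7, 6)) = Mul(Mul(32, Pow(Add(-2, -4), 2)), Mul(2, 6, -7)) = Mul(Mul(32, Pow(-6, 2)), -84) = Mul(Mul(32, 36), -84) = Mul(1152, -84) = -96768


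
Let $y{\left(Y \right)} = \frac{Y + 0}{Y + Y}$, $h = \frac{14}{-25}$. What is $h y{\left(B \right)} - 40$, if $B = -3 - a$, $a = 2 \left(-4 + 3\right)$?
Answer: $- \frac{1007}{25} \approx -40.28$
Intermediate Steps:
$a = -2$ ($a = 2 \left(-1\right) = -2$)
$h = - \frac{14}{25}$ ($h = 14 \left(- \frac{1}{25}\right) = - \frac{14}{25} \approx -0.56$)
$B = -1$ ($B = -3 - -2 = -3 + 2 = -1$)
$y{\left(Y \right)} = \frac{1}{2}$ ($y{\left(Y \right)} = \frac{Y}{2 Y} = Y \frac{1}{2 Y} = \frac{1}{2}$)
$h y{\left(B \right)} - 40 = \left(- \frac{14}{25}\right) \frac{1}{2} - 40 = - \frac{7}{25} - 40 = - \frac{1007}{25}$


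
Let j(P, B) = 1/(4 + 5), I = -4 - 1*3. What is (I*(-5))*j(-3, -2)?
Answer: 35/9 ≈ 3.8889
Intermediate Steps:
I = -7 (I = -4 - 3 = -7)
j(P, B) = ⅑ (j(P, B) = 1/9 = ⅑)
(I*(-5))*j(-3, -2) = -7*(-5)*(⅑) = 35*(⅑) = 35/9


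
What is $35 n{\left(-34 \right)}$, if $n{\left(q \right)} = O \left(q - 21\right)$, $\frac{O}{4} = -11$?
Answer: $84700$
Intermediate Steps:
$O = -44$ ($O = 4 \left(-11\right) = -44$)
$n{\left(q \right)} = 924 - 44 q$ ($n{\left(q \right)} = - 44 \left(q - 21\right) = - 44 \left(-21 + q\right) = 924 - 44 q$)
$35 n{\left(-34 \right)} = 35 \left(924 - -1496\right) = 35 \left(924 + 1496\right) = 35 \cdot 2420 = 84700$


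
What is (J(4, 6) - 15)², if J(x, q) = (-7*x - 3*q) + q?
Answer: 3025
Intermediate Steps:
J(x, q) = -7*x - 2*q
(J(4, 6) - 15)² = ((-7*4 - 2*6) - 15)² = ((-28 - 12) - 15)² = (-40 - 15)² = (-55)² = 3025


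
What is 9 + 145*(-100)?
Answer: -14491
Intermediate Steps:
9 + 145*(-100) = 9 - 14500 = -14491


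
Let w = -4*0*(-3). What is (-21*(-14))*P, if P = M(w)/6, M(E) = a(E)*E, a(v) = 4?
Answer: 0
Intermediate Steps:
w = 0 (w = 0*(-3) = 0)
M(E) = 4*E
P = 0 (P = (4*0)/6 = (⅙)*0 = 0)
(-21*(-14))*P = -21*(-14)*0 = 294*0 = 0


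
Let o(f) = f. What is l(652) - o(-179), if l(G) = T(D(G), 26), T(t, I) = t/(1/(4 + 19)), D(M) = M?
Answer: 15175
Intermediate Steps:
T(t, I) = 23*t (T(t, I) = t/(1/23) = t*23 = 23*t)
l(G) = 23*G
l(652) - o(-179) = 23*652 - 1*(-179) = 14996 + 179 = 15175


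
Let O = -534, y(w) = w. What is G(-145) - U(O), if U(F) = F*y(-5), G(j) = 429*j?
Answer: -64875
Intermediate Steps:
U(F) = -5*F (U(F) = F*(-5) = -5*F)
G(-145) - U(O) = 429*(-145) - (-5)*(-534) = -62205 - 1*2670 = -62205 - 2670 = -64875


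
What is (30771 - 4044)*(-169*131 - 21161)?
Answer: -1157279100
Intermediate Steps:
(30771 - 4044)*(-169*131 - 21161) = 26727*(-22139 - 21161) = 26727*(-43300) = -1157279100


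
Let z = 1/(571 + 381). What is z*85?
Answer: 5/56 ≈ 0.089286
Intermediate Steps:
z = 1/952 ≈ 0.0010504
z*85 = (1/952)*85 = 5/56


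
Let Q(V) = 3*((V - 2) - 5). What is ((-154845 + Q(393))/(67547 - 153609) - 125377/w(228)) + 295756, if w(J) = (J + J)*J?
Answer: 1323169689865369/4473847008 ≈ 2.9576e+5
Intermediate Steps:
Q(V) = -21 + 3*V (Q(V) = 3*((-2 + V) - 5) = 3*(-7 + V) = -21 + 3*V)
w(J) = 2*J**2 (w(J) = (2*J)*J = 2*J**2)
((-154845 + Q(393))/(67547 - 153609) - 125377/w(228)) + 295756 = ((-154845 + (-21 + 3*393))/(67547 - 153609) - 125377/(2*228**2)) + 295756 = ((-154845 + (-21 + 1179))/(-86062) - 125377/(2*51984)) + 295756 = ((-154845 + 1158)*(-1/86062) - 125377/103968) + 295756 = (-153687*(-1/86062) - 125377*1/103968) + 295756 = (153687/86062 - 125377/103968) + 295756 = 2594167321/4473847008 + 295756 = 1323169689865369/4473847008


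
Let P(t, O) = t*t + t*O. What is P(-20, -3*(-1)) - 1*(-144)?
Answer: 484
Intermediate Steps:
P(t, O) = t² + O*t
P(-20, -3*(-1)) - 1*(-144) = -20*(-3*(-1) - 20) - 1*(-144) = -20*(3 - 20) + 144 = -20*(-17) + 144 = 340 + 144 = 484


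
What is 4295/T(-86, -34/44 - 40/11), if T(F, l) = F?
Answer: -4295/86 ≈ -49.942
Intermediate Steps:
4295/T(-86, -34/44 - 40/11) = 4295/(-86) = 4295*(-1/86) = -4295/86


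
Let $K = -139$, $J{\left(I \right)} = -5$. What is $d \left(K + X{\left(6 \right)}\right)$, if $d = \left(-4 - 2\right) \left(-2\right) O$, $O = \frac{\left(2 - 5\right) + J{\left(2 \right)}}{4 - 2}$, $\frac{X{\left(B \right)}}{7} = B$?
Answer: $4656$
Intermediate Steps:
$X{\left(B \right)} = 7 B$
$O = -4$ ($O = \frac{\left(2 - 5\right) - 5}{4 - 2} = \frac{\left(2 - 5\right) - 5}{2} = \left(-3 - 5\right) \frac{1}{2} = \left(-8\right) \frac{1}{2} = -4$)
$d = -48$ ($d = \left(-4 - 2\right) \left(-2\right) \left(-4\right) = \left(-6\right) \left(-2\right) \left(-4\right) = 12 \left(-4\right) = -48$)
$d \left(K + X{\left(6 \right)}\right) = - 48 \left(-139 + 7 \cdot 6\right) = - 48 \left(-139 + 42\right) = \left(-48\right) \left(-97\right) = 4656$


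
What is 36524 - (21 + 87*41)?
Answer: 32936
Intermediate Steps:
36524 - (21 + 87*41) = 36524 - (21 + 3567) = 36524 - 1*3588 = 36524 - 3588 = 32936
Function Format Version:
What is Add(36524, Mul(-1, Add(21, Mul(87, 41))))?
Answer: 32936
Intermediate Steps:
Add(36524, Mul(-1, Add(21, Mul(87, 41)))) = Add(36524, Mul(-1, Add(21, 3567))) = Add(36524, Mul(-1, 3588)) = Add(36524, -3588) = 32936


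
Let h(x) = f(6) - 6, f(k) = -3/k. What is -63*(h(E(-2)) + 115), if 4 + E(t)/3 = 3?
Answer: -13671/2 ≈ -6835.5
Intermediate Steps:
E(t) = -3 (E(t) = -12 + 3*3 = -12 + 9 = -3)
h(x) = -13/2 (h(x) = -3/6 - 6 = -3*⅙ - 6 = -½ - 6 = -13/2)
-63*(h(E(-2)) + 115) = -63*(-13/2 + 115) = -63*217/2 = -13671/2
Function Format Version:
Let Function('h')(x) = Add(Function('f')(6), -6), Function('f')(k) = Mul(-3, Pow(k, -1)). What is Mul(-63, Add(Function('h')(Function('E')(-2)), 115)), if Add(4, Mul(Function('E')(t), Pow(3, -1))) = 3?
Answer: Rational(-13671, 2) ≈ -6835.5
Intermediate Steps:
Function('E')(t) = -3 (Function('E')(t) = Add(-12, Mul(3, 3)) = Add(-12, 9) = -3)
Function('h')(x) = Rational(-13, 2) (Function('h')(x) = Add(Mul(-3, Pow(6, -1)), -6) = Add(Mul(-3, Rational(1, 6)), -6) = Add(Rational(-1, 2), -6) = Rational(-13, 2))
Mul(-63, Add(Function('h')(Function('E')(-2)), 115)) = Mul(-63, Add(Rational(-13, 2), 115)) = Mul(-63, Rational(217, 2)) = Rational(-13671, 2)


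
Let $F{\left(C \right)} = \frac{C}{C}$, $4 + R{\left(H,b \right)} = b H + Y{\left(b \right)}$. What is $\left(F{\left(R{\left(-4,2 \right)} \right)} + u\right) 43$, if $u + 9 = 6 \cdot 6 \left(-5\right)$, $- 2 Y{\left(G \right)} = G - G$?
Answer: $-8084$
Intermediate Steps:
$Y{\left(G \right)} = 0$ ($Y{\left(G \right)} = - \frac{G - G}{2} = \left(- \frac{1}{2}\right) 0 = 0$)
$R{\left(H,b \right)} = -4 + H b$ ($R{\left(H,b \right)} = -4 + \left(b H + 0\right) = -4 + \left(H b + 0\right) = -4 + H b$)
$F{\left(C \right)} = 1$
$u = -189$ ($u = -9 + 6 \cdot 6 \left(-5\right) = -9 + 36 \left(-5\right) = -9 - 180 = -189$)
$\left(F{\left(R{\left(-4,2 \right)} \right)} + u\right) 43 = \left(1 - 189\right) 43 = \left(-188\right) 43 = -8084$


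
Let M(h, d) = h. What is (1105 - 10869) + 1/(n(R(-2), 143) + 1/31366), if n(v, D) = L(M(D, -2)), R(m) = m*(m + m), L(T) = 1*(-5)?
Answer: -1531309722/156829 ≈ -9764.2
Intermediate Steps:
L(T) = -5
R(m) = 2*m² (R(m) = m*(2*m) = 2*m²)
n(v, D) = -5
(1105 - 10869) + 1/(n(R(-2), 143) + 1/31366) = (1105 - 10869) + 1/(-5 + 1/31366) = -9764 + 1/(-5 + 1/31366) = -9764 + 1/(-156829/31366) = -9764 - 31366/156829 = -1531309722/156829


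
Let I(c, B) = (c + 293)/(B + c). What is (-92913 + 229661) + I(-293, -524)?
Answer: 136748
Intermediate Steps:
I(c, B) = (293 + c)/(B + c)
(-92913 + 229661) + I(-293, -524) = (-92913 + 229661) + (293 - 293)/(-524 - 293) = 136748 + 0/(-817) = 136748 - 1/817*0 = 136748 + 0 = 136748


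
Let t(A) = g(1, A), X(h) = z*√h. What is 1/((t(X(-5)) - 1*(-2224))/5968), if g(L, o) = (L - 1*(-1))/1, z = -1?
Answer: 2984/1113 ≈ 2.6810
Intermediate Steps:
g(L, o) = 1 + L (g(L, o) = (L + 1)*1 = (1 + L)*1 = 1 + L)
X(h) = -√h
t(A) = 2 (t(A) = 1 + 1 = 2)
1/((t(X(-5)) - 1*(-2224))/5968) = 1/((2 - 1*(-2224))/5968) = 1/((2 + 2224)*(1/5968)) = 1/(2226*(1/5968)) = 1/(1113/2984) = 2984/1113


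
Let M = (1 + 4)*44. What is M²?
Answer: 48400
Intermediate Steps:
M = 220 (M = 5*44 = 220)
M² = 220² = 48400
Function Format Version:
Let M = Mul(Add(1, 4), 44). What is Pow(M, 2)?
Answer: 48400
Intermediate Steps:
M = 220 (M = Mul(5, 44) = 220)
Pow(M, 2) = Pow(220, 2) = 48400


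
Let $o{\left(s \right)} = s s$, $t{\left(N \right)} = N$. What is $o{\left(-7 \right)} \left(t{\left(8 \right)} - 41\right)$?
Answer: $-1617$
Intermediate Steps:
$o{\left(s \right)} = s^{2}$
$o{\left(-7 \right)} \left(t{\left(8 \right)} - 41\right) = \left(-7\right)^{2} \left(8 - 41\right) = 49 \left(-33\right) = -1617$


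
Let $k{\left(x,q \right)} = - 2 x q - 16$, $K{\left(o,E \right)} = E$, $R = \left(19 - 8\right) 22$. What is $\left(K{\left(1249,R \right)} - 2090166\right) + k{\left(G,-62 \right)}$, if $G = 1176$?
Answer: $-1944116$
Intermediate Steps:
$R = 242$ ($R = 11 \cdot 22 = 242$)
$k{\left(x,q \right)} = -16 - 2 q x$ ($k{\left(x,q \right)} = - 2 q x - 16 = -16 - 2 q x$)
$\left(K{\left(1249,R \right)} - 2090166\right) + k{\left(G,-62 \right)} = \left(242 - 2090166\right) - \left(16 - 145824\right) = -2089924 + \left(-16 + 145824\right) = -2089924 + 145808 = -1944116$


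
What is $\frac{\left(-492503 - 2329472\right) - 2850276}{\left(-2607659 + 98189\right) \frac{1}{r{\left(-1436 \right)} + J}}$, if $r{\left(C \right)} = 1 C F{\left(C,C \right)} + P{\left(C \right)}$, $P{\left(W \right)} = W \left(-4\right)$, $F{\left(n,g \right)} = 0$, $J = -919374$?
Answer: $- \frac{518233868113}{250947} \approx -2.0651 \cdot 10^{6}$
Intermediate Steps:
$P{\left(W \right)} = - 4 W$
$r{\left(C \right)} = - 4 C$ ($r{\left(C \right)} = 1 C 0 - 4 C = C 0 - 4 C = 0 - 4 C = - 4 C$)
$\frac{\left(-492503 - 2329472\right) - 2850276}{\left(-2607659 + 98189\right) \frac{1}{r{\left(-1436 \right)} + J}} = \frac{\left(-492503 - 2329472\right) - 2850276}{\left(-2607659 + 98189\right) \frac{1}{\left(-4\right) \left(-1436\right) - 919374}} = \frac{-2821975 - 2850276}{\left(-2509470\right) \frac{1}{5744 - 919374}} = - \frac{5672251}{\left(-2509470\right) \frac{1}{-913630}} = - \frac{5672251}{\left(-2509470\right) \left(- \frac{1}{913630}\right)} = - \frac{5672251}{\frac{250947}{91363}} = \left(-5672251\right) \frac{91363}{250947} = - \frac{518233868113}{250947}$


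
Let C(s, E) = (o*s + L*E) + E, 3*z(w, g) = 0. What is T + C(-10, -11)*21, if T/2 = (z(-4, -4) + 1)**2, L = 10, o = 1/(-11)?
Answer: -27719/11 ≈ -2519.9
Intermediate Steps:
z(w, g) = 0 (z(w, g) = (1/3)*0 = 0)
o = -1/11 ≈ -0.090909
C(s, E) = 11*E - s/11 (C(s, E) = (-s/11 + 10*E) + E = (10*E - s/11) + E = 11*E - s/11)
T = 2 (T = 2*(0 + 1)**2 = 2*1**2 = 2*1 = 2)
T + C(-10, -11)*21 = 2 + (11*(-11) - 1/11*(-10))*21 = 2 + (-121 + 10/11)*21 = 2 - 1321/11*21 = 2 - 27741/11 = -27719/11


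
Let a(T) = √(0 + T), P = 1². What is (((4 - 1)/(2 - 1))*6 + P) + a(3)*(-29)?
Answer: 19 - 29*√3 ≈ -31.229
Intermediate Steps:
P = 1
a(T) = √T
(((4 - 1)/(2 - 1))*6 + P) + a(3)*(-29) = (((4 - 1)/(2 - 1))*6 + 1) + √3*(-29) = ((3/1)*6 + 1) - 29*√3 = ((3*1)*6 + 1) - 29*√3 = (3*6 + 1) - 29*√3 = (18 + 1) - 29*√3 = 19 - 29*√3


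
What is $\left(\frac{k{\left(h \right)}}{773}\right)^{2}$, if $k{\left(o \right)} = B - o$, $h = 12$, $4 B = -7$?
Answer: $\frac{3025}{9560464} \approx 0.00031641$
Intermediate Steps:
$B = - \frac{7}{4}$ ($B = \frac{1}{4} \left(-7\right) = - \frac{7}{4} \approx -1.75$)
$k{\left(o \right)} = - \frac{7}{4} - o$
$\left(\frac{k{\left(h \right)}}{773}\right)^{2} = \left(\frac{- \frac{7}{4} - 12}{773}\right)^{2} = \left(\left(- \frac{7}{4} - 12\right) \frac{1}{773}\right)^{2} = \left(\left(- \frac{55}{4}\right) \frac{1}{773}\right)^{2} = \left(- \frac{55}{3092}\right)^{2} = \frac{3025}{9560464}$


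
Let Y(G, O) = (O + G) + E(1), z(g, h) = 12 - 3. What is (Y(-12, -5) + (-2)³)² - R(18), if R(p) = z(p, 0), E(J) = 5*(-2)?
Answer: 1216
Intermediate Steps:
z(g, h) = 9
E(J) = -10
R(p) = 9
Y(G, O) = -10 + G + O (Y(G, O) = (O + G) - 10 = (G + O) - 10 = -10 + G + O)
(Y(-12, -5) + (-2)³)² - R(18) = ((-10 - 12 - 5) + (-2)³)² - 1*9 = (-27 - 8)² - 9 = (-35)² - 9 = 1225 - 9 = 1216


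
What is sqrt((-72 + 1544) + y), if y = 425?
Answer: sqrt(1897) ≈ 43.555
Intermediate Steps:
sqrt((-72 + 1544) + y) = sqrt((-72 + 1544) + 425) = sqrt(1472 + 425) = sqrt(1897)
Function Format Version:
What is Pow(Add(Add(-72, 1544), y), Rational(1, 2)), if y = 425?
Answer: Pow(1897, Rational(1, 2)) ≈ 43.555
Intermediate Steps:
Pow(Add(Add(-72, 1544), y), Rational(1, 2)) = Pow(Add(Add(-72, 1544), 425), Rational(1, 2)) = Pow(Add(1472, 425), Rational(1, 2)) = Pow(1897, Rational(1, 2))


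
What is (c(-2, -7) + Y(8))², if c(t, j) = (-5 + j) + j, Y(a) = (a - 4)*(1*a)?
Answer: 169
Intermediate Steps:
Y(a) = a*(-4 + a) (Y(a) = (-4 + a)*a = a*(-4 + a))
c(t, j) = -5 + 2*j
(c(-2, -7) + Y(8))² = ((-5 + 2*(-7)) + 8*(-4 + 8))² = ((-5 - 14) + 8*4)² = (-19 + 32)² = 13² = 169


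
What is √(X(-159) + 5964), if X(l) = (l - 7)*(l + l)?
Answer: 24*√102 ≈ 242.39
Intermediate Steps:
X(l) = 2*l*(-7 + l) (X(l) = (-7 + l)*(2*l) = 2*l*(-7 + l))
√(X(-159) + 5964) = √(2*(-159)*(-7 - 159) + 5964) = √(2*(-159)*(-166) + 5964) = √(52788 + 5964) = √58752 = 24*√102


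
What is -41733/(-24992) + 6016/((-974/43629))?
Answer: -3279830587773/12171104 ≈ -2.6948e+5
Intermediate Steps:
-41733/(-24992) + 6016/((-974/43629)) = -41733*(-1/24992) + 6016/((-974*1/43629)) = 41733/24992 + 6016/(-974/43629) = 41733/24992 + 6016*(-43629/974) = 41733/24992 - 131236032/487 = -3279830587773/12171104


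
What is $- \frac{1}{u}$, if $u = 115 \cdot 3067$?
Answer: $- \frac{1}{352705} \approx -2.8352 \cdot 10^{-6}$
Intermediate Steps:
$u = 352705$
$- \frac{1}{u} = - \frac{1}{352705}$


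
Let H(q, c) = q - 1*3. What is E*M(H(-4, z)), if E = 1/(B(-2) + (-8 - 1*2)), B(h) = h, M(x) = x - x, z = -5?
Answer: 0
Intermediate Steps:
H(q, c) = -3 + q (H(q, c) = q - 3 = -3 + q)
M(x) = 0
E = -1/12 (E = 1/(-2 + (-8 - 1*2)) = 1/(-2 + (-8 - 2)) = 1/(-2 - 10) = 1/(-12) = -1/12 ≈ -0.083333)
E*M(H(-4, z)) = -1/12*0 = 0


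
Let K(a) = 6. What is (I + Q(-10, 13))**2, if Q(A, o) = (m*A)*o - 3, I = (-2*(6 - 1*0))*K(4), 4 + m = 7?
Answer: 216225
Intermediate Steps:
m = 3 (m = -4 + 7 = 3)
I = -72 (I = -2*(6 - 1*0)*6 = -2*(6 + 0)*6 = -2*6*6 = -12*6 = -72)
Q(A, o) = -3 + 3*A*o (Q(A, o) = (3*A)*o - 3 = 3*A*o - 3 = -3 + 3*A*o)
(I + Q(-10, 13))**2 = (-72 + (-3 + 3*(-10)*13))**2 = (-72 + (-3 - 390))**2 = (-72 - 393)**2 = (-465)**2 = 216225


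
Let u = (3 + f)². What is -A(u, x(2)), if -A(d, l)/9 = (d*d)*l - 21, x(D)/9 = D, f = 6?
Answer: 1062693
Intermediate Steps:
x(D) = 9*D
u = 81 (u = (3 + 6)² = 9² = 81)
A(d, l) = 189 - 9*l*d² (A(d, l) = -9*((d*d)*l - 21) = -9*(d²*l - 21) = -9*(l*d² - 21) = -9*(-21 + l*d²) = 189 - 9*l*d²)
-A(u, x(2)) = -(189 - 9*9*2*81²) = -(189 - 9*18*6561) = -(189 - 1062882) = -1*(-1062693) = 1062693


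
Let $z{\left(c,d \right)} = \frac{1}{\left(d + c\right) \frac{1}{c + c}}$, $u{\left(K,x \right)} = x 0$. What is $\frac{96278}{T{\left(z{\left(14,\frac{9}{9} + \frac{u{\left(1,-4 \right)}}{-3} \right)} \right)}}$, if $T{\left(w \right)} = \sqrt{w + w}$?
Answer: $\frac{6877 \sqrt{210}}{2} \approx 49829.0$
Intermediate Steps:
$u{\left(K,x \right)} = 0$
$z{\left(c,d \right)} = \frac{2 c}{c + d}$ ($z{\left(c,d \right)} = \frac{1}{\left(c + d\right) \frac{1}{2 c}} = \frac{1}{\frac{1}{2} \frac{1}{c} \left(c + d\right)} = \frac{2 c}{c + d}$)
$T{\left(w \right)} = \sqrt{2} \sqrt{w}$ ($T{\left(w \right)} = \sqrt{2 w} = \sqrt{2} \sqrt{w}$)
$\frac{96278}{T{\left(z{\left(14,\frac{9}{9} + \frac{u{\left(1,-4 \right)}}{-3} \right)} \right)}} = \frac{96278}{\sqrt{2} \sqrt{2 \cdot 14 \frac{1}{14 + \left(\frac{9}{9} + \frac{0}{-3}\right)}}} = \frac{96278}{\sqrt{2} \sqrt{2 \cdot 14 \frac{1}{14 + \left(9 \cdot \frac{1}{9} + 0 \left(- \frac{1}{3}\right)\right)}}} = \frac{96278}{\sqrt{2} \sqrt{2 \cdot 14 \frac{1}{14 + \left(1 + 0\right)}}} = \frac{96278}{\sqrt{2} \sqrt{2 \cdot 14 \frac{1}{14 + 1}}} = \frac{96278}{\sqrt{2} \sqrt{2 \cdot 14 \cdot \frac{1}{15}}} = \frac{96278}{\sqrt{2} \sqrt{\frac{28}{15}}} = \frac{96278}{\sqrt{2} \frac{2 \sqrt{105}}{15}} = \frac{96278}{\frac{2}{15} \sqrt{210}} = 96278 \frac{\sqrt{210}}{28} = \frac{6877 \sqrt{210}}{2}$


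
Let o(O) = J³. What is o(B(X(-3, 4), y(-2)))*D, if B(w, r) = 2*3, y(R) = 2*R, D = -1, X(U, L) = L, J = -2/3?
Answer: 8/27 ≈ 0.29630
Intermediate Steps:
J = -⅔ (J = -2*⅓ = -⅔ ≈ -0.66667)
B(w, r) = 6
o(O) = -8/27 (o(O) = (-⅔)³ = -8/27)
o(B(X(-3, 4), y(-2)))*D = -8/27*(-1) = 8/27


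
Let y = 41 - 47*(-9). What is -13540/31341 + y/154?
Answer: 6228532/2413257 ≈ 2.5810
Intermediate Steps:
y = 464 (y = 41 + 423 = 464)
-13540/31341 + y/154 = -13540/31341 + 464/154 = -13540*1/31341 + 464*(1/154) = -13540/31341 + 232/77 = 6228532/2413257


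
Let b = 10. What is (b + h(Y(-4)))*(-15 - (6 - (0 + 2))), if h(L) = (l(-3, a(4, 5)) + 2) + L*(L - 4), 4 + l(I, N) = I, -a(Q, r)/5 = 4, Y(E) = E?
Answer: -703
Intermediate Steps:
a(Q, r) = -20 (a(Q, r) = -5*4 = -20)
l(I, N) = -4 + I
h(L) = -5 + L*(-4 + L) (h(L) = ((-4 - 3) + 2) + L*(L - 4) = (-7 + 2) + L*(-4 + L) = -5 + L*(-4 + L))
(b + h(Y(-4)))*(-15 - (6 - (0 + 2))) = (10 + (-5 + (-4)² - 4*(-4)))*(-15 - (6 - (0 + 2))) = (10 + (-5 + 16 + 16))*(-15 - (6 - 1*2)) = (10 + 27)*(-15 - (6 - 2)) = 37*(-15 - 1*4) = 37*(-15 - 4) = 37*(-19) = -703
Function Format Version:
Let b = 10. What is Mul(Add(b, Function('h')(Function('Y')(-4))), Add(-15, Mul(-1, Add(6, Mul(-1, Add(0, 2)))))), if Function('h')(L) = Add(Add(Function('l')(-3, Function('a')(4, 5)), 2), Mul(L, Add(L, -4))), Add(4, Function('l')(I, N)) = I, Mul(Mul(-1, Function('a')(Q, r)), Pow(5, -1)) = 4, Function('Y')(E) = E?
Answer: -703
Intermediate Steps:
Function('a')(Q, r) = -20 (Function('a')(Q, r) = Mul(-5, 4) = -20)
Function('l')(I, N) = Add(-4, I)
Function('h')(L) = Add(-5, Mul(L, Add(-4, L))) (Function('h')(L) = Add(Add(Add(-4, -3), 2), Mul(L, Add(L, -4))) = Add(Add(-7, 2), Mul(L, Add(-4, L))) = Add(-5, Mul(L, Add(-4, L))))
Mul(Add(b, Function('h')(Function('Y')(-4))), Add(-15, Mul(-1, Add(6, Mul(-1, Add(0, 2)))))) = Mul(Add(10, Add(-5, Pow(-4, 2), Mul(-4, -4))), Add(-15, Mul(-1, Add(6, Mul(-1, Add(0, 2)))))) = Mul(Add(10, Add(-5, 16, 16)), Add(-15, Mul(-1, Add(6, Mul(-1, 2))))) = Mul(Add(10, 27), Add(-15, Mul(-1, Add(6, -2)))) = Mul(37, Add(-15, Mul(-1, 4))) = Mul(37, Add(-15, -4)) = Mul(37, -19) = -703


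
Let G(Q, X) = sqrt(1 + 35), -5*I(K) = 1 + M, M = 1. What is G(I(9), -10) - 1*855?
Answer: -849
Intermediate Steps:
I(K) = -2/5 (I(K) = -(1 + 1)/5 = -1/5*2 = -2/5)
G(Q, X) = 6 (G(Q, X) = sqrt(36) = 6)
G(I(9), -10) - 1*855 = 6 - 1*855 = 6 - 855 = -849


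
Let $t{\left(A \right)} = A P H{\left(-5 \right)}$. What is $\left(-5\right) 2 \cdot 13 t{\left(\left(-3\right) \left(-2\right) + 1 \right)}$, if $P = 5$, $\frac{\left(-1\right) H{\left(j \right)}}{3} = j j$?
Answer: $341250$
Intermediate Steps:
$H{\left(j \right)} = - 3 j^{2}$ ($H{\left(j \right)} = - 3 j j = - 3 j^{2}$)
$t{\left(A \right)} = - 375 A$ ($t{\left(A \right)} = A 5 \left(- 3 \left(-5\right)^{2}\right) = 5 A \left(\left(-3\right) 25\right) = 5 A \left(-75\right) = - 375 A$)
$\left(-5\right) 2 \cdot 13 t{\left(\left(-3\right) \left(-2\right) + 1 \right)} = \left(-5\right) 2 \cdot 13 \left(- 375 \left(\left(-3\right) \left(-2\right) + 1\right)\right) = \left(-10\right) 13 \left(- 375 \left(6 + 1\right)\right) = - 130 \left(\left(-375\right) 7\right) = \left(-130\right) \left(-2625\right) = 341250$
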